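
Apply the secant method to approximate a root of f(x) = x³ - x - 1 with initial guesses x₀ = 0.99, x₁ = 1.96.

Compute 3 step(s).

f(x) = x³ - x - 1
x₀ = 0.99, x₁ = 1.96

Secant formula: x_{n+1} = x_n - f(x_n)(x_n - x_{n-1})/(f(x_n) - f(x_{n-1}))

Iteration 1:
  f(0.990000) = -1.019701
  f(1.960000) = 4.569536
  x_2 = 1.960000 - 4.569536×(1.960000 - 0.990000)/(4.569536 - (-1.019701))
       = 1.166967
Iteration 2:
  f(1.960000) = 4.569536
  f(1.166967) = -0.577778
  x_3 = 1.166967 - (-0.577778)×(1.166967 - 1.960000)/(-0.577778 - 4.569536)
       = 1.255984
Iteration 3:
  f(1.166967) = -0.577778
  f(1.255984) = -0.274676
  x_4 = 1.255984 - (-0.274676)×(1.255984 - 1.166967)/(-0.274676 - (-0.577778))
       = 1.336652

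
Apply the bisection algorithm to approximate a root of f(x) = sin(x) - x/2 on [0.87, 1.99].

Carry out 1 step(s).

f(x) = sin(x) - x/2
Initial interval: [0.87, 1.99]

Iteration 1:
  c_1 = (0.870000 + 1.990000)/2 = 1.430000
  f(c_1) = f(1.430000) = 0.275105
  f(a) × f(c) ≥ 0, new interval: [1.430000, 1.990000]

After 1 iteration(s), the approximation is c_1 = 1.430000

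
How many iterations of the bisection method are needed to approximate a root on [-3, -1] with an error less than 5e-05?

We need (b-a)/2^n ≤ 5e-05
(-1 - (-3))/2^n ≤ 5e-05
2/2^n ≤ 5e-05
2^n ≥ 40000
n ≥ log₂(40000) = 15.29
n ≥ 16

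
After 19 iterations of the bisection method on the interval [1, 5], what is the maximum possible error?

Bisection error bound: |error| ≤ (b-a)/2^n
|error| ≤ (5 - 1)/2^19 = 4/2^19
|error| ≤ 0.0000076294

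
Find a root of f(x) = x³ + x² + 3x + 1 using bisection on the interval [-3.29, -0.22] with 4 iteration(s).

f(x) = x³ + x² + 3x + 1
Initial interval: [-3.29, -0.22]

Iteration 1:
  c_1 = (-3.290000 + (-0.220000))/2 = -1.755000
  f(c_1) = f(-1.755000) = -6.590419
  f(a) × f(c) ≥ 0, new interval: [-1.755000, -0.220000]
Iteration 2:
  c_2 = (-1.755000 + (-0.220000))/2 = -0.987500
  f(c_2) = f(-0.987500) = -1.950311
  f(a) × f(c) ≥ 0, new interval: [-0.987500, -0.220000]
Iteration 3:
  c_3 = (-0.987500 + (-0.220000))/2 = -0.603750
  f(c_3) = f(-0.603750) = -0.666811
  f(a) × f(c) ≥ 0, new interval: [-0.603750, -0.220000]
Iteration 4:
  c_4 = (-0.603750 + (-0.220000))/2 = -0.411875
  f(c_4) = f(-0.411875) = -0.135855
  f(a) × f(c) ≥ 0, new interval: [-0.411875, -0.220000]

After 4 iteration(s), the approximation is c_4 = -0.411875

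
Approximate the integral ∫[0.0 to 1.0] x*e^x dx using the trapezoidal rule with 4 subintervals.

f(x) = x*e^x
a = 0.0, b = 1.0, n = 4
h = (b - a)/n = 0.250000

Trapezoidal rule: (h/2)[f(x₀) + 2f(x₁) + 2f(x₂) + ... + f(xₙ)]

x_0 = 0.0000, f(x_0) = 0.000000, coefficient = 1
x_1 = 0.2500, f(x_1) = 0.321006, coefficient = 2
x_2 = 0.5000, f(x_2) = 0.824361, coefficient = 2
x_3 = 0.7500, f(x_3) = 1.587750, coefficient = 2
x_4 = 1.0000, f(x_4) = 2.718282, coefficient = 1

I ≈ (0.250000/2) × 8.184516 = 1.023064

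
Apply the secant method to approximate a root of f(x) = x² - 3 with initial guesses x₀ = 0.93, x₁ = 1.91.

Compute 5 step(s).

f(x) = x² - 3
x₀ = 0.93, x₁ = 1.91

Secant formula: x_{n+1} = x_n - f(x_n)(x_n - x_{n-1})/(f(x_n) - f(x_{n-1}))

Iteration 1:
  f(0.930000) = -2.135100
  f(1.910000) = 0.648100
  x_2 = 1.910000 - 0.648100×(1.910000 - 0.930000)/(0.648100 - (-2.135100))
       = 1.681796
Iteration 2:
  f(1.910000) = 0.648100
  f(1.681796) = -0.171563
  x_3 = 1.681796 - (-0.171563)×(1.681796 - 1.910000)/(-0.171563 - 0.648100)
       = 1.729561
Iteration 3:
  f(1.681796) = -0.171563
  f(1.729561) = -0.008619
  x_4 = 1.729561 - (-0.008619)×(1.729561 - 1.681796)/(-0.008619 - (-0.171563))
       = 1.732087
Iteration 4:
  f(1.729561) = -0.008619
  f(1.732087) = 0.000127
  x_5 = 1.732087 - 0.000127×(1.732087 - 1.729561)/(0.000127 - (-0.008619))
       = 1.732051
Iteration 5:
  f(1.732087) = 0.000127
  f(1.732051) = 0.000000
  x_6 = 1.732051 - 0.000000×(1.732051 - 1.732087)/(0.000000 - 0.000127)
       = 1.732051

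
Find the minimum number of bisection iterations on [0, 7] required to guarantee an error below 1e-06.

We need (b-a)/2^n ≤ 1e-06
(7 - 0)/2^n ≤ 1e-06
7/2^n ≤ 1e-06
2^n ≥ 7000000
n ≥ log₂(7000000) = 22.74
n ≥ 23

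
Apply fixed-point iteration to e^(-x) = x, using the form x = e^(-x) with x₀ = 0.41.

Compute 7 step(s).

Equation: e^(-x) = x
Fixed-point form: x = e^(-x)
x₀ = 0.41

x_1 = g(0.410000) = 0.663650
x_2 = g(0.663650) = 0.514968
x_3 = g(0.514968) = 0.597520
x_4 = g(0.597520) = 0.550175
x_5 = g(0.550175) = 0.576849
x_6 = g(0.576849) = 0.561665
x_7 = g(0.561665) = 0.570259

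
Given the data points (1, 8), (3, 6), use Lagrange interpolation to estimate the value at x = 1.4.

Lagrange interpolation formula:
P(x) = Σ yᵢ × Lᵢ(x)
where Lᵢ(x) = Π_{j≠i} (x - xⱼ)/(xᵢ - xⱼ)

L_0(1.4) = (1.4 - 3)/(1 - 3) = 0.800000
L_1(1.4) = (1.4 - 1)/(3 - 1) = 0.200000

P(1.4) = 8×L_0(1.4) + 6×L_1(1.4)
P(1.4) = 7.600000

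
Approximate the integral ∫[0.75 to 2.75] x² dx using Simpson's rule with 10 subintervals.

f(x) = x²
a = 0.75, b = 2.75, n = 10
h = (b - a)/n = 0.200000

Simpson's rule: (h/3)[f(x₀) + 4f(x₁) + 2f(x₂) + ... + f(xₙ)]

x_0 = 0.7500, f(x_0) = 0.562500, coefficient = 1
x_1 = 0.9500, f(x_1) = 0.902500, coefficient = 4
x_2 = 1.1500, f(x_2) = 1.322500, coefficient = 2
x_3 = 1.3500, f(x_3) = 1.822500, coefficient = 4
x_4 = 1.5500, f(x_4) = 2.402500, coefficient = 2
x_5 = 1.7500, f(x_5) = 3.062500, coefficient = 4
x_6 = 1.9500, f(x_6) = 3.802500, coefficient = 2
x_7 = 2.1500, f(x_7) = 4.622500, coefficient = 4
x_8 = 2.3500, f(x_8) = 5.522500, coefficient = 2
x_9 = 2.5500, f(x_9) = 6.502500, coefficient = 4
x_10 = 2.7500, f(x_10) = 7.562500, coefficient = 1

I ≈ (0.200000/3) × 101.875000 = 6.791667
Exact value: 6.791667
Error: 0.000000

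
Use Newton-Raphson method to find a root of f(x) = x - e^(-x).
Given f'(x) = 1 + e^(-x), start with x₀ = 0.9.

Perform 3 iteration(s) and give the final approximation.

f(x) = x - e^(-x)
f'(x) = 1 + e^(-x)
x₀ = 0.9

Newton-Raphson formula: x_{n+1} = x_n - f(x_n)/f'(x_n)

Iteration 1:
  f(0.900000) = 0.493430
  f'(0.900000) = 1.406570
  x_1 = 0.900000 - 0.493430/1.406570 = 0.549196
Iteration 2:
  f(0.549196) = -0.028218
  f'(0.549196) = 1.577414
  x_2 = 0.549196 - (-0.028218)/1.577414 = 0.567085
Iteration 3:
  f(0.567085) = -0.000092
  f'(0.567085) = 1.567177
  x_3 = 0.567085 - (-0.000092)/1.567177 = 0.567143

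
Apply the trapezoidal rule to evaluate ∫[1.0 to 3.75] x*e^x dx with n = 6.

f(x) = x*e^x
a = 1.0, b = 3.75, n = 6
h = (b - a)/n = 0.458333

Trapezoidal rule: (h/2)[f(x₀) + 2f(x₁) + 2f(x₂) + ... + f(xₙ)]

x_0 = 1.0000, f(x_0) = 2.718282, coefficient = 1
x_1 = 1.4583, f(x_1) = 6.269067, coefficient = 2
x_2 = 1.9167, f(x_2) = 13.029998, coefficient = 2
x_3 = 2.3750, f(x_3) = 25.533656, coefficient = 2
x_4 = 2.8333, f(x_4) = 48.172446, coefficient = 2
x_5 = 3.2917, f(x_5) = 88.505145, coefficient = 2
x_6 = 3.7500, f(x_6) = 159.454058, coefficient = 1

I ≈ (0.458333/2) × 525.192966 = 120.356721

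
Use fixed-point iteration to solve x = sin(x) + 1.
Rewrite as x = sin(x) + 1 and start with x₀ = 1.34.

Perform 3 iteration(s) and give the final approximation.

Equation: x = sin(x) + 1
Fixed-point form: x = sin(x) + 1
x₀ = 1.34

x_1 = g(1.340000) = 1.973485
x_2 = g(1.973485) = 1.920011
x_3 = g(1.920011) = 1.939642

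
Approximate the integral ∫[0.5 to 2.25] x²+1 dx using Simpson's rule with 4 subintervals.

f(x) = x²+1
a = 0.5, b = 2.25, n = 4
h = (b - a)/n = 0.437500

Simpson's rule: (h/3)[f(x₀) + 4f(x₁) + 2f(x₂) + ... + f(xₙ)]

x_0 = 0.5000, f(x_0) = 1.250000, coefficient = 1
x_1 = 0.9375, f(x_1) = 1.878906, coefficient = 4
x_2 = 1.3750, f(x_2) = 2.890625, coefficient = 2
x_3 = 1.8125, f(x_3) = 4.285156, coefficient = 4
x_4 = 2.2500, f(x_4) = 6.062500, coefficient = 1

I ≈ (0.437500/3) × 37.750000 = 5.505208
Exact value: 5.505208
Error: 0.000000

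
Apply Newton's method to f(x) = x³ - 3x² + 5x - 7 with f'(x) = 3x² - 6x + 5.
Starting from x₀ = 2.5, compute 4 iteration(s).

f(x) = x³ - 3x² + 5x - 7
f'(x) = 3x² - 6x + 5
x₀ = 2.5

Newton-Raphson formula: x_{n+1} = x_n - f(x_n)/f'(x_n)

Iteration 1:
  f(2.500000) = 2.375000
  f'(2.500000) = 8.750000
  x_1 = 2.500000 - 2.375000/8.750000 = 2.228571
Iteration 2:
  f(2.228571) = 0.311534
  f'(2.228571) = 6.528163
  x_2 = 2.228571 - 0.311534/6.528163 = 2.180850
Iteration 3:
  f(2.180850) = 0.008285
  f'(2.180850) = 6.183220
  x_3 = 2.180850 - 0.008285/6.183220 = 2.179510
Iteration 4:
  f(2.179510) = 0.000006
  f'(2.179510) = 6.173732
  x_4 = 2.179510 - 0.000006/6.173732 = 2.179509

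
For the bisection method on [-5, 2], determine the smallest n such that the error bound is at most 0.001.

We need (b-a)/2^n ≤ 0.001
(2 - (-5))/2^n ≤ 0.001
7/2^n ≤ 0.001
2^n ≥ 7000
n ≥ log₂(7000) = 12.77
n ≥ 13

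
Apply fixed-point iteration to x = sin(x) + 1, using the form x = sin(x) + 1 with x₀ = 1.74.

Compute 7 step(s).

Equation: x = sin(x) + 1
Fixed-point form: x = sin(x) + 1
x₀ = 1.74

x_1 = g(1.740000) = 1.985719
x_2 = g(1.985719) = 1.915147
x_3 = g(1.915147) = 1.941295
x_4 = g(1.941295) = 1.932147
x_5 = g(1.932147) = 1.935420
x_6 = g(1.935420) = 1.934258
x_7 = g(1.934258) = 1.934672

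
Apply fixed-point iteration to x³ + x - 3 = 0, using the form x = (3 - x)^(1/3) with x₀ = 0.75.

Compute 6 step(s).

Equation: x³ + x - 3 = 0
Fixed-point form: x = (3 - x)^(1/3)
x₀ = 0.75

x_1 = g(0.750000) = 1.310371
x_2 = g(1.310371) = 1.191051
x_3 = g(1.191051) = 1.218453
x_4 = g(1.218453) = 1.212269
x_5 = g(1.212269) = 1.213670
x_6 = g(1.213670) = 1.213353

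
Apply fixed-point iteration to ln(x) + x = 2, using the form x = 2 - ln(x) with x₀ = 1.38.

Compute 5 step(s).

Equation: ln(x) + x = 2
Fixed-point form: x = 2 - ln(x)
x₀ = 1.38

x_1 = g(1.380000) = 1.677917
x_2 = g(1.677917) = 1.482447
x_3 = g(1.482447) = 1.606306
x_4 = g(1.606306) = 1.526063
x_5 = g(1.526063) = 1.577309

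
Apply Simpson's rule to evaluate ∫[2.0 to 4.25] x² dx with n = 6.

f(x) = x²
a = 2.0, b = 4.25, n = 6
h = (b - a)/n = 0.375000

Simpson's rule: (h/3)[f(x₀) + 4f(x₁) + 2f(x₂) + ... + f(xₙ)]

x_0 = 2.0000, f(x_0) = 4.000000, coefficient = 1
x_1 = 2.3750, f(x_1) = 5.640625, coefficient = 4
x_2 = 2.7500, f(x_2) = 7.562500, coefficient = 2
x_3 = 3.1250, f(x_3) = 9.765625, coefficient = 4
x_4 = 3.5000, f(x_4) = 12.250000, coefficient = 2
x_5 = 3.8750, f(x_5) = 15.015625, coefficient = 4
x_6 = 4.2500, f(x_6) = 18.062500, coefficient = 1

I ≈ (0.375000/3) × 183.375000 = 22.921875
Exact value: 22.921875
Error: 0.000000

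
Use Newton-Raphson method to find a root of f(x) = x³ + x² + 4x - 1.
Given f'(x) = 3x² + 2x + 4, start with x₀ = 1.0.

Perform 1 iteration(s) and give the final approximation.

f(x) = x³ + x² + 4x - 1
f'(x) = 3x² + 2x + 4
x₀ = 1.0

Newton-Raphson formula: x_{n+1} = x_n - f(x_n)/f'(x_n)

Iteration 1:
  f(1.000000) = 5.000000
  f'(1.000000) = 9.000000
  x_1 = 1.000000 - 5.000000/9.000000 = 0.444444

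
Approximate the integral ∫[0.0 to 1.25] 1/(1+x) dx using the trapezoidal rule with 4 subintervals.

f(x) = 1/(1+x)
a = 0.0, b = 1.25, n = 4
h = (b - a)/n = 0.312500

Trapezoidal rule: (h/2)[f(x₀) + 2f(x₁) + 2f(x₂) + ... + f(xₙ)]

x_0 = 0.0000, f(x_0) = 1.000000, coefficient = 1
x_1 = 0.3125, f(x_1) = 0.761905, coefficient = 2
x_2 = 0.6250, f(x_2) = 0.615385, coefficient = 2
x_3 = 0.9375, f(x_3) = 0.516129, coefficient = 2
x_4 = 1.2500, f(x_4) = 0.444444, coefficient = 1

I ≈ (0.312500/2) × 5.231281 = 0.817388
Exact value: 0.810930
Error: 0.006457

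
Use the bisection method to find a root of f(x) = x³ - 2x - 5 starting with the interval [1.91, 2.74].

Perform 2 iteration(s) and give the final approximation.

f(x) = x³ - 2x - 5
Initial interval: [1.91, 2.74]

Iteration 1:
  c_1 = (1.910000 + 2.740000)/2 = 2.325000
  f(c_1) = f(2.325000) = 2.918078
  f(a) × f(c) < 0, new interval: [1.910000, 2.325000]
Iteration 2:
  c_2 = (1.910000 + 2.325000)/2 = 2.117500
  f(c_2) = f(2.117500) = 0.259460
  f(a) × f(c) < 0, new interval: [1.910000, 2.117500]

After 2 iteration(s), the approximation is c_2 = 2.117500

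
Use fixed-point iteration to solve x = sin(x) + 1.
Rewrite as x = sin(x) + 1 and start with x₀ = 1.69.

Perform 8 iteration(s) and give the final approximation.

Equation: x = sin(x) + 1
Fixed-point form: x = sin(x) + 1
x₀ = 1.69

x_1 = g(1.690000) = 1.992904
x_2 = g(1.992904) = 1.912228
x_3 = g(1.912228) = 1.942276
x_4 = g(1.942276) = 1.931791
x_5 = g(1.931791) = 1.935546
x_6 = g(1.935546) = 1.934213
x_7 = g(1.934213) = 1.934688
x_8 = g(1.934688) = 1.934519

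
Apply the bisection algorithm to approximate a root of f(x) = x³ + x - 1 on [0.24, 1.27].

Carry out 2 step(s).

f(x) = x³ + x - 1
Initial interval: [0.24, 1.27]

Iteration 1:
  c_1 = (0.240000 + 1.270000)/2 = 0.755000
  f(c_1) = f(0.755000) = 0.185369
  f(a) × f(c) < 0, new interval: [0.240000, 0.755000]
Iteration 2:
  c_2 = (0.240000 + 0.755000)/2 = 0.497500
  f(c_2) = f(0.497500) = -0.379366
  f(a) × f(c) ≥ 0, new interval: [0.497500, 0.755000]

After 2 iteration(s), the approximation is c_2 = 0.497500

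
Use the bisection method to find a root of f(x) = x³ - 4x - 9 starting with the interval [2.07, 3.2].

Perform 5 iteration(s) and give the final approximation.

f(x) = x³ - 4x - 9
Initial interval: [2.07, 3.2]

Iteration 1:
  c_1 = (2.070000 + 3.200000)/2 = 2.635000
  f(c_1) = f(2.635000) = -1.244602
  f(a) × f(c) ≥ 0, new interval: [2.635000, 3.200000]
Iteration 2:
  c_2 = (2.635000 + 3.200000)/2 = 2.917500
  f(c_2) = f(2.917500) = 4.163195
  f(a) × f(c) < 0, new interval: [2.635000, 2.917500]
Iteration 3:
  c_3 = (2.635000 + 2.917500)/2 = 2.776250
  f(c_3) = f(2.776250) = 1.293125
  f(a) × f(c) < 0, new interval: [2.635000, 2.776250]
Iteration 4:
  c_4 = (2.635000 + 2.776250)/2 = 2.705625
  f(c_4) = f(2.705625) = -0.016225
  f(a) × f(c) ≥ 0, new interval: [2.705625, 2.776250]
Iteration 5:
  c_5 = (2.705625 + 2.776250)/2 = 2.740938
  f(c_5) = f(2.740938) = 0.628196
  f(a) × f(c) < 0, new interval: [2.705625, 2.740938]

After 5 iteration(s), the approximation is c_5 = 2.740938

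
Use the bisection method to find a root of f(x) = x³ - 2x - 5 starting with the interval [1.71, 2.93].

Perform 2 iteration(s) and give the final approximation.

f(x) = x³ - 2x - 5
Initial interval: [1.71, 2.93]

Iteration 1:
  c_1 = (1.710000 + 2.930000)/2 = 2.320000
  f(c_1) = f(2.320000) = 2.847168
  f(a) × f(c) < 0, new interval: [1.710000, 2.320000]
Iteration 2:
  c_2 = (1.710000 + 2.320000)/2 = 2.015000
  f(c_2) = f(2.015000) = -0.848647
  f(a) × f(c) ≥ 0, new interval: [2.015000, 2.320000]

After 2 iteration(s), the approximation is c_2 = 2.015000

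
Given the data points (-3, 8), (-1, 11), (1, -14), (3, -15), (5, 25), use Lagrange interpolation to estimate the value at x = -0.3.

Lagrange interpolation formula:
P(x) = Σ yᵢ × Lᵢ(x)
where Lᵢ(x) = Π_{j≠i} (x - xⱼ)/(xᵢ - xⱼ)

L_0(-0.3) = (-0.3 - (-1))/(-3 - (-1)) × (-0.3 - 1)/(-3 - 1) × (-0.3 - 3)/(-3 - 3) × (-0.3 - 5)/(-3 - 5) = -0.041448
L_1(-0.3) = (-0.3 - (-3))/(-1 - (-3)) × (-0.3 - 1)/(-1 - 1) × (-0.3 - 3)/(-1 - 3) × (-0.3 - 5)/(-1 - 5) = 0.639478
L_2(-0.3) = (-0.3 - (-3))/(1 - (-3)) × (-0.3 - (-1))/(1 - (-1)) × (-0.3 - 3)/(1 - 3) × (-0.3 - 5)/(1 - 5) = 0.516502
L_3(-0.3) = (-0.3 - (-3))/(3 - (-3)) × (-0.3 - (-1))/(3 - (-1)) × (-0.3 - 1)/(3 - 1) × (-0.3 - 5)/(3 - 5) = -0.135647
L_4(-0.3) = (-0.3 - (-3))/(5 - (-3)) × (-0.3 - (-1))/(5 - (-1)) × (-0.3 - 1)/(5 - 1) × (-0.3 - 3)/(5 - 3) = 0.021115

P(-0.3) = 8×L_0(-0.3) + 11×L_1(-0.3) + (-14)×L_2(-0.3) + (-15)×L_3(-0.3) + 25×L_4(-0.3)
P(-0.3) = 2.034230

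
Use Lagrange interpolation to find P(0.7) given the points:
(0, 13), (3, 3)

Lagrange interpolation formula:
P(x) = Σ yᵢ × Lᵢ(x)
where Lᵢ(x) = Π_{j≠i} (x - xⱼ)/(xᵢ - xⱼ)

L_0(0.7) = (0.7 - 3)/(0 - 3) = 0.766667
L_1(0.7) = (0.7 - 0)/(3 - 0) = 0.233333

P(0.7) = 13×L_0(0.7) + 3×L_1(0.7)
P(0.7) = 10.666667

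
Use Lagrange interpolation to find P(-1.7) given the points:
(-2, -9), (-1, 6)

Lagrange interpolation formula:
P(x) = Σ yᵢ × Lᵢ(x)
where Lᵢ(x) = Π_{j≠i} (x - xⱼ)/(xᵢ - xⱼ)

L_0(-1.7) = (-1.7 - (-1))/(-2 - (-1)) = 0.700000
L_1(-1.7) = (-1.7 - (-2))/(-1 - (-2)) = 0.300000

P(-1.7) = (-9)×L_0(-1.7) + 6×L_1(-1.7)
P(-1.7) = -4.500000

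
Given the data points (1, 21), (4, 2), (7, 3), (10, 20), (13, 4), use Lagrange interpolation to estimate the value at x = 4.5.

Lagrange interpolation formula:
P(x) = Σ yᵢ × Lᵢ(x)
where Lᵢ(x) = Π_{j≠i} (x - xⱼ)/(xᵢ - xⱼ)

L_0(4.5) = (4.5 - 4)/(1 - 4) × (4.5 - 7)/(1 - 7) × (4.5 - 10)/(1 - 10) × (4.5 - 13)/(1 - 13) = -0.030060
L_1(4.5) = (4.5 - 1)/(4 - 1) × (4.5 - 7)/(4 - 7) × (4.5 - 10)/(4 - 10) × (4.5 - 13)/(4 - 13) = 0.841692
L_2(4.5) = (4.5 - 1)/(7 - 1) × (4.5 - 4)/(7 - 4) × (4.5 - 10)/(7 - 10) × (4.5 - 13)/(7 - 13) = 0.252508
L_3(4.5) = (4.5 - 1)/(10 - 1) × (4.5 - 4)/(10 - 4) × (4.5 - 7)/(10 - 7) × (4.5 - 13)/(10 - 13) = -0.076517
L_4(4.5) = (4.5 - 1)/(13 - 1) × (4.5 - 4)/(13 - 4) × (4.5 - 7)/(13 - 7) × (4.5 - 10)/(13 - 10) = 0.012378

P(4.5) = 21×L_0(4.5) + 2×L_1(4.5) + 3×L_2(4.5) + 20×L_3(4.5) + 4×L_4(4.5)
P(4.5) = 0.328800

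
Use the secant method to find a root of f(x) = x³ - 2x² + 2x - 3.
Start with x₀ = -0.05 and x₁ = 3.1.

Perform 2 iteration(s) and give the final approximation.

f(x) = x³ - 2x² + 2x - 3
x₀ = -0.05, x₁ = 3.1

Secant formula: x_{n+1} = x_n - f(x_n)(x_n - x_{n-1})/(f(x_n) - f(x_{n-1}))

Iteration 1:
  f(-0.050000) = -3.105125
  f(3.100000) = 13.771000
  x_2 = 3.100000 - 13.771000×(3.100000 - (-0.050000))/(13.771000 - (-3.105125))
       = 0.529585
Iteration 2:
  f(3.100000) = 13.771000
  f(0.529585) = -2.353223
  x_3 = 0.529585 - (-2.353223)×(0.529585 - 3.100000)/(-2.353223 - 13.771000)
       = 0.904720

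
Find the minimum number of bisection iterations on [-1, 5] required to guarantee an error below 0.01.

We need (b-a)/2^n ≤ 0.01
(5 - (-1))/2^n ≤ 0.01
6/2^n ≤ 0.01
2^n ≥ 600
n ≥ log₂(600) = 9.23
n ≥ 10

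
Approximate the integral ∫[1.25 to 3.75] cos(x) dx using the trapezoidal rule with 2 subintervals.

f(x) = cos(x)
a = 1.25, b = 3.75, n = 2
h = (b - a)/n = 1.250000

Trapezoidal rule: (h/2)[f(x₀) + 2f(x₁) + 2f(x₂) + ... + f(xₙ)]

x_0 = 1.2500, f(x_0) = 0.315322, coefficient = 1
x_1 = 2.5000, f(x_1) = -0.801144, coefficient = 2
x_2 = 3.7500, f(x_2) = -0.820559, coefficient = 1

I ≈ (1.250000/2) × -2.107524 = -1.317203
Exact value: -1.520546
Error: 0.203343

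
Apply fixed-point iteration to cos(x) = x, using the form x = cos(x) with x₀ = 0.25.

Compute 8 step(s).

Equation: cos(x) = x
Fixed-point form: x = cos(x)
x₀ = 0.25

x_1 = g(0.250000) = 0.968912
x_2 = g(0.968912) = 0.566196
x_3 = g(0.566196) = 0.843947
x_4 = g(0.843947) = 0.664518
x_5 = g(0.664518) = 0.787214
x_6 = g(0.787214) = 0.705822
x_7 = g(0.705822) = 0.761079
x_8 = g(0.761079) = 0.724092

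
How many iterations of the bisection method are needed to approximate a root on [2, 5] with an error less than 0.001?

We need (b-a)/2^n ≤ 0.001
(5 - 2)/2^n ≤ 0.001
3/2^n ≤ 0.001
2^n ≥ 3000
n ≥ log₂(3000) = 11.55
n ≥ 12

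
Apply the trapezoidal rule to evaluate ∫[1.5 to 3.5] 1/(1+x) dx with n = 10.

f(x) = 1/(1+x)
a = 1.5, b = 3.5, n = 10
h = (b - a)/n = 0.200000

Trapezoidal rule: (h/2)[f(x₀) + 2f(x₁) + 2f(x₂) + ... + f(xₙ)]

x_0 = 1.5000, f(x_0) = 0.400000, coefficient = 1
x_1 = 1.7000, f(x_1) = 0.370370, coefficient = 2
x_2 = 1.9000, f(x_2) = 0.344828, coefficient = 2
x_3 = 2.1000, f(x_3) = 0.322581, coefficient = 2
x_4 = 2.3000, f(x_4) = 0.303030, coefficient = 2
x_5 = 2.5000, f(x_5) = 0.285714, coefficient = 2
x_6 = 2.7000, f(x_6) = 0.270270, coefficient = 2
x_7 = 2.9000, f(x_7) = 0.256410, coefficient = 2
x_8 = 3.1000, f(x_8) = 0.243902, coefficient = 2
x_9 = 3.3000, f(x_9) = 0.232558, coefficient = 2
x_10 = 3.5000, f(x_10) = 0.222222, coefficient = 1

I ≈ (0.200000/2) × 5.881551 = 0.588155
Exact value: 0.587787
Error: 0.000368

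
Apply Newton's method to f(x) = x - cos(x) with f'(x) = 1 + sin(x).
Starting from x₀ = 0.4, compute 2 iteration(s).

f(x) = x - cos(x)
f'(x) = 1 + sin(x)
x₀ = 0.4

Newton-Raphson formula: x_{n+1} = x_n - f(x_n)/f'(x_n)

Iteration 1:
  f(0.400000) = -0.521061
  f'(0.400000) = 1.389418
  x_1 = 0.400000 - (-0.521061)/1.389418 = 0.775021
Iteration 2:
  f(0.775021) = 0.060615
  f'(0.775021) = 1.699731
  x_2 = 0.775021 - 0.060615/1.699731 = 0.739360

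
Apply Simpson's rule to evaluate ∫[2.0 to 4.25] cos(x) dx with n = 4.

f(x) = cos(x)
a = 2.0, b = 4.25, n = 4
h = (b - a)/n = 0.562500

Simpson's rule: (h/3)[f(x₀) + 4f(x₁) + 2f(x₂) + ... + f(xₙ)]

x_0 = 2.0000, f(x_0) = -0.416147, coefficient = 1
x_1 = 2.5625, f(x_1) = -0.836960, coefficient = 4
x_2 = 3.1250, f(x_2) = -0.999862, coefficient = 2
x_3 = 3.6875, f(x_3) = -0.854657, coefficient = 4
x_4 = 4.2500, f(x_4) = -0.446087, coefficient = 1

I ≈ (0.562500/3) × -9.628423 = -1.805329
Exact value: -1.804287
Error: 0.001043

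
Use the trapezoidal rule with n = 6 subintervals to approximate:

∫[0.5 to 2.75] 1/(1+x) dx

f(x) = 1/(1+x)
a = 0.5, b = 2.75, n = 6
h = (b - a)/n = 0.375000

Trapezoidal rule: (h/2)[f(x₀) + 2f(x₁) + 2f(x₂) + ... + f(xₙ)]

x_0 = 0.5000, f(x_0) = 0.666667, coefficient = 1
x_1 = 0.8750, f(x_1) = 0.533333, coefficient = 2
x_2 = 1.2500, f(x_2) = 0.444444, coefficient = 2
x_3 = 1.6250, f(x_3) = 0.380952, coefficient = 2
x_4 = 2.0000, f(x_4) = 0.333333, coefficient = 2
x_5 = 2.3750, f(x_5) = 0.296296, coefficient = 2
x_6 = 2.7500, f(x_6) = 0.266667, coefficient = 1

I ≈ (0.375000/2) × 4.910053 = 0.920635
Exact value: 0.916291
Error: 0.004344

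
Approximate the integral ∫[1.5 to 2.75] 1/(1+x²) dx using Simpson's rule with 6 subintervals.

f(x) = 1/(1+x²)
a = 1.5, b = 2.75, n = 6
h = (b - a)/n = 0.208333

Simpson's rule: (h/3)[f(x₀) + 4f(x₁) + 2f(x₂) + ... + f(xₙ)]

x_0 = 1.5000, f(x_0) = 0.307692, coefficient = 1
x_1 = 1.7083, f(x_1) = 0.255206, coefficient = 4
x_2 = 1.9167, f(x_2) = 0.213967, coefficient = 2
x_3 = 2.1250, f(x_3) = 0.181303, coefficient = 4
x_4 = 2.3333, f(x_4) = 0.155172, coefficient = 2
x_5 = 2.5417, f(x_5) = 0.134047, coefficient = 4
x_6 = 2.7500, f(x_6) = 0.116788, coefficient = 1

I ≈ (0.208333/3) × 3.444985 = 0.239235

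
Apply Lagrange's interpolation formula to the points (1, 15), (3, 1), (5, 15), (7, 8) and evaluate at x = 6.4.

Lagrange interpolation formula:
P(x) = Σ yᵢ × Lᵢ(x)
where Lᵢ(x) = Π_{j≠i} (x - xⱼ)/(xᵢ - xⱼ)

L_0(6.4) = (6.4 - 3)/(1 - 3) × (6.4 - 5)/(1 - 5) × (6.4 - 7)/(1 - 7) = 0.059500
L_1(6.4) = (6.4 - 1)/(3 - 1) × (6.4 - 5)/(3 - 5) × (6.4 - 7)/(3 - 7) = -0.283500
L_2(6.4) = (6.4 - 1)/(5 - 1) × (6.4 - 3)/(5 - 3) × (6.4 - 7)/(5 - 7) = 0.688500
L_3(6.4) = (6.4 - 1)/(7 - 1) × (6.4 - 3)/(7 - 3) × (6.4 - 5)/(7 - 5) = 0.535500

P(6.4) = 15×L_0(6.4) + 1×L_1(6.4) + 15×L_2(6.4) + 8×L_3(6.4)
P(6.4) = 15.220500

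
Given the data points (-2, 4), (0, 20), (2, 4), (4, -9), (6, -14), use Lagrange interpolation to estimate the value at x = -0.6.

Lagrange interpolation formula:
P(x) = Σ yᵢ × Lᵢ(x)
where Lᵢ(x) = Π_{j≠i} (x - xⱼ)/(xᵢ - xⱼ)

L_0(-0.6) = (-0.6 - 0)/(-2 - 0) × (-0.6 - 2)/(-2 - 2) × (-0.6 - 4)/(-2 - 4) × (-0.6 - 6)/(-2 - 6) = 0.123337
L_1(-0.6) = (-0.6 - (-2))/(0 - (-2)) × (-0.6 - 2)/(0 - 2) × (-0.6 - 4)/(0 - 4) × (-0.6 - 6)/(0 - 6) = 1.151150
L_2(-0.6) = (-0.6 - (-2))/(2 - (-2)) × (-0.6 - 0)/(2 - 0) × (-0.6 - 4)/(2 - 4) × (-0.6 - 6)/(2 - 6) = -0.398475
L_3(-0.6) = (-0.6 - (-2))/(4 - (-2)) × (-0.6 - 0)/(4 - 0) × (-0.6 - 2)/(4 - 2) × (-0.6 - 6)/(4 - 6) = 0.150150
L_4(-0.6) = (-0.6 - (-2))/(6 - (-2)) × (-0.6 - 0)/(6 - 0) × (-0.6 - 2)/(6 - 2) × (-0.6 - 4)/(6 - 4) = -0.026162

P(-0.6) = 4×L_0(-0.6) + 20×L_1(-0.6) + 4×L_2(-0.6) + (-9)×L_3(-0.6) + (-14)×L_4(-0.6)
P(-0.6) = 20.937375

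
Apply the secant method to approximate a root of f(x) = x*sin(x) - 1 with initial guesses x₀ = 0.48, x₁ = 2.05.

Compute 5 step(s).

f(x) = x*sin(x) - 1
x₀ = 0.48, x₁ = 2.05

Secant formula: x_{n+1} = x_n - f(x_n)(x_n - x_{n-1})/(f(x_n) - f(x_{n-1}))

Iteration 1:
  f(0.480000) = -0.778346
  f(2.050000) = 0.819093
  x_2 = 2.050000 - 0.819093×(2.050000 - 0.480000)/(0.819093 - (-0.778346))
       = 1.244977
Iteration 2:
  f(2.050000) = 0.819093
  f(1.244977) = 0.179477
  x_3 = 1.244977 - 0.179477×(1.244977 - 2.050000)/(0.179477 - 0.819093)
       = 1.019087
Iteration 3:
  f(1.244977) = 0.179477
  f(1.019087) = -0.132116
  x_4 = 1.019087 - (-0.132116)×(1.019087 - 1.244977)/(-0.132116 - 0.179477)
       = 1.114864
Iteration 4:
  f(1.019087) = -0.132116
  f(1.114864) = 0.000982
  x_5 = 1.114864 - 0.000982×(1.114864 - 1.019087)/(0.000982 - (-0.132116))
       = 1.114158
Iteration 5:
  f(1.114864) = 0.000982
  f(1.114158) = 0.000001
  x_6 = 1.114158 - 0.000001×(1.114158 - 1.114864)/(0.000001 - 0.000982)
       = 1.114157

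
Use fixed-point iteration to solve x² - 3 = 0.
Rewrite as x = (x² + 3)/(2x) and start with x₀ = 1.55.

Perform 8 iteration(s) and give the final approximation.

Equation: x² - 3 = 0
Fixed-point form: x = (x² + 3)/(2x)
x₀ = 1.55

x_1 = g(1.550000) = 1.742742
x_2 = g(1.742742) = 1.732084
x_3 = g(1.732084) = 1.732051
x_4 = g(1.732051) = 1.732051
x_5 = g(1.732051) = 1.732051
x_6 = g(1.732051) = 1.732051
x_7 = g(1.732051) = 1.732051
x_8 = g(1.732051) = 1.732051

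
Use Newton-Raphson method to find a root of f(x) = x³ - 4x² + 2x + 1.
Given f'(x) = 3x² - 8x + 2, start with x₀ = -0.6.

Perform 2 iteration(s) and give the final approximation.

f(x) = x³ - 4x² + 2x + 1
f'(x) = 3x² - 8x + 2
x₀ = -0.6

Newton-Raphson formula: x_{n+1} = x_n - f(x_n)/f'(x_n)

Iteration 1:
  f(-0.600000) = -1.856000
  f'(-0.600000) = 7.880000
  x_1 = -0.600000 - (-1.856000)/7.880000 = -0.364467
Iteration 2:
  f(-0.364467) = -0.308693
  f'(-0.364467) = 5.314245
  x_2 = -0.364467 - (-0.308693)/5.314245 = -0.306379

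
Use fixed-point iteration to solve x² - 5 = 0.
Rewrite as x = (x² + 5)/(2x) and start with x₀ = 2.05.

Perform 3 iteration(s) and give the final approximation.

Equation: x² - 5 = 0
Fixed-point form: x = (x² + 5)/(2x)
x₀ = 2.05

x_1 = g(2.050000) = 2.244512
x_2 = g(2.244512) = 2.236084
x_3 = g(2.236084) = 2.236068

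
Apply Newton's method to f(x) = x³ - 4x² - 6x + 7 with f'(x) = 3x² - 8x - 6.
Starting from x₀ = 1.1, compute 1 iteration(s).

f(x) = x³ - 4x² - 6x + 7
f'(x) = 3x² - 8x - 6
x₀ = 1.1

Newton-Raphson formula: x_{n+1} = x_n - f(x_n)/f'(x_n)

Iteration 1:
  f(1.100000) = -3.109000
  f'(1.100000) = -11.170000
  x_1 = 1.100000 - (-3.109000)/(-11.170000) = 0.821665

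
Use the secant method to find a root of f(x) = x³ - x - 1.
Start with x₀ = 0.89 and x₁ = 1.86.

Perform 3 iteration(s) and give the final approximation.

f(x) = x³ - x - 1
x₀ = 0.89, x₁ = 1.86

Secant formula: x_{n+1} = x_n - f(x_n)(x_n - x_{n-1})/(f(x_n) - f(x_{n-1}))

Iteration 1:
  f(0.890000) = -1.185031
  f(1.860000) = 3.574856
  x_2 = 1.860000 - 3.574856×(1.860000 - 0.890000)/(3.574856 - (-1.185031))
       = 1.131493
Iteration 2:
  f(1.860000) = 3.574856
  f(1.131493) = -0.682869
  x_3 = 1.131493 - (-0.682869)×(1.131493 - 1.860000)/(-0.682869 - 3.574856)
       = 1.248334
Iteration 3:
  f(1.131493) = -0.682869
  f(1.248334) = -0.303009
  x_4 = 1.248334 - (-0.303009)×(1.248334 - 1.131493)/(-0.303009 - (-0.682869))
       = 1.341536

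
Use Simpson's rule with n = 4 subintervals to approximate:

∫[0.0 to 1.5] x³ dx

f(x) = x³
a = 0.0, b = 1.5, n = 4
h = (b - a)/n = 0.375000

Simpson's rule: (h/3)[f(x₀) + 4f(x₁) + 2f(x₂) + ... + f(xₙ)]

x_0 = 0.0000, f(x_0) = 0.000000, coefficient = 1
x_1 = 0.3750, f(x_1) = 0.052734, coefficient = 4
x_2 = 0.7500, f(x_2) = 0.421875, coefficient = 2
x_3 = 1.1250, f(x_3) = 1.423828, coefficient = 4
x_4 = 1.5000, f(x_4) = 3.375000, coefficient = 1

I ≈ (0.375000/3) × 10.125000 = 1.265625
Exact value: 1.265625
Error: 0.000000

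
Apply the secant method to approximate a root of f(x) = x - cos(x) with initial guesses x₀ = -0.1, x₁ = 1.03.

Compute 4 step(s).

f(x) = x - cos(x)
x₀ = -0.1, x₁ = 1.03

Secant formula: x_{n+1} = x_n - f(x_n)(x_n - x_{n-1})/(f(x_n) - f(x_{n-1}))

Iteration 1:
  f(-0.100000) = -1.095004
  f(1.030000) = 0.515181
  x_2 = 1.030000 - 0.515181×(1.030000 - (-0.100000))/(0.515181 - (-1.095004))
       = 0.668455
Iteration 2:
  f(1.030000) = 0.515181
  f(0.668455) = -0.116325
  x_3 = 0.668455 - (-0.116325)×(0.668455 - 1.030000)/(-0.116325 - 0.515181)
       = 0.735053
Iteration 3:
  f(0.668455) = -0.116325
  f(0.735053) = -0.006743
  x_4 = 0.735053 - (-0.006743)×(0.735053 - 0.668455)/(-0.006743 - (-0.116325))
       = 0.739151
Iteration 4:
  f(0.735053) = -0.006743
  f(0.739151) = 0.000109
  x_5 = 0.739151 - 0.000109×(0.739151 - 0.735053)/(0.000109 - (-0.006743))
       = 0.739085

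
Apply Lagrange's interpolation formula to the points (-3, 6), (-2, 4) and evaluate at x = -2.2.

Lagrange interpolation formula:
P(x) = Σ yᵢ × Lᵢ(x)
where Lᵢ(x) = Π_{j≠i} (x - xⱼ)/(xᵢ - xⱼ)

L_0(-2.2) = (-2.2 - (-2))/(-3 - (-2)) = 0.200000
L_1(-2.2) = (-2.2 - (-3))/(-2 - (-3)) = 0.800000

P(-2.2) = 6×L_0(-2.2) + 4×L_1(-2.2)
P(-2.2) = 4.400000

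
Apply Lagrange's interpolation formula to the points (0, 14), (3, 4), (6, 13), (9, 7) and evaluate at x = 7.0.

Lagrange interpolation formula:
P(x) = Σ yᵢ × Lᵢ(x)
where Lᵢ(x) = Π_{j≠i} (x - xⱼ)/(xᵢ - xⱼ)

L_0(7.0) = (7.0 - 3)/(0 - 3) × (7.0 - 6)/(0 - 6) × (7.0 - 9)/(0 - 9) = 0.049383
L_1(7.0) = (7.0 - 0)/(3 - 0) × (7.0 - 6)/(3 - 6) × (7.0 - 9)/(3 - 9) = -0.259259
L_2(7.0) = (7.0 - 0)/(6 - 0) × (7.0 - 3)/(6 - 3) × (7.0 - 9)/(6 - 9) = 1.037037
L_3(7.0) = (7.0 - 0)/(9 - 0) × (7.0 - 3)/(9 - 3) × (7.0 - 6)/(9 - 6) = 0.172840

P(7.0) = 14×L_0(7.0) + 4×L_1(7.0) + 13×L_2(7.0) + 7×L_3(7.0)
P(7.0) = 14.345679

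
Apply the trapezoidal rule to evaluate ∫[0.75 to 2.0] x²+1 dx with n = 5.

f(x) = x²+1
a = 0.75, b = 2.0, n = 5
h = (b - a)/n = 0.250000

Trapezoidal rule: (h/2)[f(x₀) + 2f(x₁) + 2f(x₂) + ... + f(xₙ)]

x_0 = 0.7500, f(x_0) = 1.562500, coefficient = 1
x_1 = 1.0000, f(x_1) = 2.000000, coefficient = 2
x_2 = 1.2500, f(x_2) = 2.562500, coefficient = 2
x_3 = 1.5000, f(x_3) = 3.250000, coefficient = 2
x_4 = 1.7500, f(x_4) = 4.062500, coefficient = 2
x_5 = 2.0000, f(x_5) = 5.000000, coefficient = 1

I ≈ (0.250000/2) × 30.312500 = 3.789062
Exact value: 3.776042
Error: 0.013021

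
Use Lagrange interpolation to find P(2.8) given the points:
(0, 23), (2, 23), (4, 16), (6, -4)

Lagrange interpolation formula:
P(x) = Σ yᵢ × Lᵢ(x)
where Lᵢ(x) = Π_{j≠i} (x - xⱼ)/(xᵢ - xⱼ)

L_0(2.8) = (2.8 - 2)/(0 - 2) × (2.8 - 4)/(0 - 4) × (2.8 - 6)/(0 - 6) = -0.064000
L_1(2.8) = (2.8 - 0)/(2 - 0) × (2.8 - 4)/(2 - 4) × (2.8 - 6)/(2 - 6) = 0.672000
L_2(2.8) = (2.8 - 0)/(4 - 0) × (2.8 - 2)/(4 - 2) × (2.8 - 6)/(4 - 6) = 0.448000
L_3(2.8) = (2.8 - 0)/(6 - 0) × (2.8 - 2)/(6 - 2) × (2.8 - 4)/(6 - 4) = -0.056000

P(2.8) = 23×L_0(2.8) + 23×L_1(2.8) + 16×L_2(2.8) + (-4)×L_3(2.8)
P(2.8) = 21.376000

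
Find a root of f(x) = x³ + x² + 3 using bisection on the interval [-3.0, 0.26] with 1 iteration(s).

f(x) = x³ + x² + 3
Initial interval: [-3.0, 0.26]

Iteration 1:
  c_1 = (-3.000000 + 0.260000)/2 = -1.370000
  f(c_1) = f(-1.370000) = 2.305547
  f(a) × f(c) < 0, new interval: [-3.000000, -1.370000]

After 1 iteration(s), the approximation is c_1 = -1.370000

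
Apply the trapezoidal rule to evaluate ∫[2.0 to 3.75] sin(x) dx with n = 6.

f(x) = sin(x)
a = 2.0, b = 3.75, n = 6
h = (b - a)/n = 0.291667

Trapezoidal rule: (h/2)[f(x₀) + 2f(x₁) + 2f(x₂) + ... + f(xₙ)]

x_0 = 2.0000, f(x_0) = 0.909297, coefficient = 1
x_1 = 2.2917, f(x_1) = 0.751232, coefficient = 2
x_2 = 2.5833, f(x_2) = 0.529711, coefficient = 2
x_3 = 2.8750, f(x_3) = 0.263446, coefficient = 2
x_4 = 3.1667, f(x_4) = -0.025071, coefficient = 2
x_5 = 3.4583, f(x_5) = -0.311471, coefficient = 2
x_6 = 3.7500, f(x_6) = -0.571561, coefficient = 1

I ≈ (0.291667/2) × 2.753428 = 0.401542
Exact value: 0.404413
Error: 0.002871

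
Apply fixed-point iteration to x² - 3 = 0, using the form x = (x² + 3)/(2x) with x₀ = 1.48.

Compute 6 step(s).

Equation: x² - 3 = 0
Fixed-point form: x = (x² + 3)/(2x)
x₀ = 1.48

x_1 = g(1.480000) = 1.753514
x_2 = g(1.753514) = 1.732182
x_3 = g(1.732182) = 1.732051
x_4 = g(1.732051) = 1.732051
x_5 = g(1.732051) = 1.732051
x_6 = g(1.732051) = 1.732051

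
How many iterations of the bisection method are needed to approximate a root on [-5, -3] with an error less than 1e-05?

We need (b-a)/2^n ≤ 1e-05
(-3 - (-5))/2^n ≤ 1e-05
2/2^n ≤ 1e-05
2^n ≥ 200000
n ≥ log₂(200000) = 17.61
n ≥ 18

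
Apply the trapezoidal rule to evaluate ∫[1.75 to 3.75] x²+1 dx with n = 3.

f(x) = x²+1
a = 1.75, b = 3.75, n = 3
h = (b - a)/n = 0.666667

Trapezoidal rule: (h/2)[f(x₀) + 2f(x₁) + 2f(x₂) + ... + f(xₙ)]

x_0 = 1.7500, f(x_0) = 4.062500, coefficient = 1
x_1 = 2.4167, f(x_1) = 6.840278, coefficient = 2
x_2 = 3.0833, f(x_2) = 10.506944, coefficient = 2
x_3 = 3.7500, f(x_3) = 15.062500, coefficient = 1

I ≈ (0.666667/2) × 53.819444 = 17.939815
Exact value: 17.791667
Error: 0.148148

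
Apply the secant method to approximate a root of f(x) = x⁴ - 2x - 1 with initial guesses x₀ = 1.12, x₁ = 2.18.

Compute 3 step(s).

f(x) = x⁴ - 2x - 1
x₀ = 1.12, x₁ = 2.18

Secant formula: x_{n+1} = x_n - f(x_n)(x_n - x_{n-1})/(f(x_n) - f(x_{n-1}))

Iteration 1:
  f(1.120000) = -1.666481
  f(2.180000) = 17.225306
  x_2 = 2.180000 - 17.225306×(2.180000 - 1.120000)/(17.225306 - (-1.666481))
       = 1.213505
Iteration 2:
  f(2.180000) = 17.225306
  f(1.213505) = -1.258478
  x_3 = 1.213505 - (-1.258478)×(1.213505 - 2.180000)/(-1.258478 - 17.225306)
       = 1.279309
Iteration 3:
  f(1.213505) = -1.258478
  f(1.279309) = -0.880056
  x_4 = 1.279309 - (-0.880056)×(1.279309 - 1.213505)/(-0.880056 - (-1.258478))
       = 1.432343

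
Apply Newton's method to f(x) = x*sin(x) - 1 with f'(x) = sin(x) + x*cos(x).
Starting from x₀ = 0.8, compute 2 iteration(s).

f(x) = x*sin(x) - 1
f'(x) = sin(x) + x*cos(x)
x₀ = 0.8

Newton-Raphson formula: x_{n+1} = x_n - f(x_n)/f'(x_n)

Iteration 1:
  f(0.800000) = -0.426115
  f'(0.800000) = 1.274721
  x_1 = 0.800000 - (-0.426115)/1.274721 = 1.134281
Iteration 2:
  f(1.134281) = 0.027920
  f'(1.134281) = 1.385786
  x_2 = 1.134281 - 0.027920/1.385786 = 1.114134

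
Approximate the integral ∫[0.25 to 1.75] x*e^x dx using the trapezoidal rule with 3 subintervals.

f(x) = x*e^x
a = 0.25, b = 1.75, n = 3
h = (b - a)/n = 0.500000

Trapezoidal rule: (h/2)[f(x₀) + 2f(x₁) + 2f(x₂) + ... + f(xₙ)]

x_0 = 0.2500, f(x_0) = 0.321006, coefficient = 1
x_1 = 0.7500, f(x_1) = 1.587750, coefficient = 2
x_2 = 1.2500, f(x_2) = 4.362929, coefficient = 2
x_3 = 1.7500, f(x_3) = 10.070555, coefficient = 1

I ≈ (0.500000/2) × 22.292918 = 5.573230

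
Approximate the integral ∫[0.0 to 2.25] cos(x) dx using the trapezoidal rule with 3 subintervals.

f(x) = cos(x)
a = 0.0, b = 2.25, n = 3
h = (b - a)/n = 0.750000

Trapezoidal rule: (h/2)[f(x₀) + 2f(x₁) + 2f(x₂) + ... + f(xₙ)]

x_0 = 0.0000, f(x_0) = 1.000000, coefficient = 1
x_1 = 0.7500, f(x_1) = 0.731689, coefficient = 2
x_2 = 1.5000, f(x_2) = 0.070737, coefficient = 2
x_3 = 2.2500, f(x_3) = -0.628174, coefficient = 1

I ≈ (0.750000/2) × 1.976679 = 0.741254
Exact value: 0.778073
Error: 0.036819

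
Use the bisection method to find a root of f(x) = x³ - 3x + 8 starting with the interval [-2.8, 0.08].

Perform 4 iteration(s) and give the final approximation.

f(x) = x³ - 3x + 8
Initial interval: [-2.8, 0.08]

Iteration 1:
  c_1 = (-2.800000 + 0.080000)/2 = -1.360000
  f(c_1) = f(-1.360000) = 9.564544
  f(a) × f(c) < 0, new interval: [-2.800000, -1.360000]
Iteration 2:
  c_2 = (-2.800000 + (-1.360000))/2 = -2.080000
  f(c_2) = f(-2.080000) = 5.241088
  f(a) × f(c) < 0, new interval: [-2.800000, -2.080000]
Iteration 3:
  c_3 = (-2.800000 + (-2.080000))/2 = -2.440000
  f(c_3) = f(-2.440000) = 0.793216
  f(a) × f(c) < 0, new interval: [-2.800000, -2.440000]
Iteration 4:
  c_4 = (-2.800000 + (-2.440000))/2 = -2.620000
  f(c_4) = f(-2.620000) = -2.124728
  f(a) × f(c) ≥ 0, new interval: [-2.620000, -2.440000]

After 4 iteration(s), the approximation is c_4 = -2.620000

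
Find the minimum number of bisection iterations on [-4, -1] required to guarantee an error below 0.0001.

We need (b-a)/2^n ≤ 0.0001
(-1 - (-4))/2^n ≤ 0.0001
3/2^n ≤ 0.0001
2^n ≥ 30000
n ≥ log₂(30000) = 14.87
n ≥ 15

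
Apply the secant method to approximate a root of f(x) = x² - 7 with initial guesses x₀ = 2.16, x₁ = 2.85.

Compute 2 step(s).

f(x) = x² - 7
x₀ = 2.16, x₁ = 2.85

Secant formula: x_{n+1} = x_n - f(x_n)(x_n - x_{n-1})/(f(x_n) - f(x_{n-1}))

Iteration 1:
  f(2.160000) = -2.334400
  f(2.850000) = 1.122500
  x_2 = 2.850000 - 1.122500×(2.850000 - 2.160000)/(1.122500 - (-2.334400))
       = 2.625948
Iteration 2:
  f(2.850000) = 1.122500
  f(2.625948) = -0.104397
  x_3 = 2.625948 - (-0.104397)×(2.625948 - 2.850000)/(-0.104397 - 1.122500)
       = 2.645013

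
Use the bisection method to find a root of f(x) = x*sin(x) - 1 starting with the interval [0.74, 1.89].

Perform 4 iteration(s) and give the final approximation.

f(x) = x*sin(x) - 1
Initial interval: [0.74, 1.89]

Iteration 1:
  c_1 = (0.740000 + 1.890000)/2 = 1.315000
  f(c_1) = f(1.315000) = 0.272213
  f(a) × f(c) < 0, new interval: [0.740000, 1.315000]
Iteration 2:
  c_2 = (0.740000 + 1.315000)/2 = 1.027500
  f(c_2) = f(1.027500) = -0.120450
  f(a) × f(c) ≥ 0, new interval: [1.027500, 1.315000]
Iteration 3:
  c_3 = (1.027500 + 1.315000)/2 = 1.171250
  f(c_3) = f(1.171250) = 0.079000
  f(a) × f(c) < 0, new interval: [1.027500, 1.171250]
Iteration 4:
  c_4 = (1.027500 + 1.171250)/2 = 1.099375
  f(c_4) = f(1.099375) = -0.020541
  f(a) × f(c) ≥ 0, new interval: [1.099375, 1.171250]

After 4 iteration(s), the approximation is c_4 = 1.099375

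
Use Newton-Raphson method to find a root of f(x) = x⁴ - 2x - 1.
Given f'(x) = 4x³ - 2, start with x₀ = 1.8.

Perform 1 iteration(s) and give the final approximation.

f(x) = x⁴ - 2x - 1
f'(x) = 4x³ - 2
x₀ = 1.8

Newton-Raphson formula: x_{n+1} = x_n - f(x_n)/f'(x_n)

Iteration 1:
  f(1.800000) = 5.897600
  f'(1.800000) = 21.328000
  x_1 = 1.800000 - 5.897600/21.328000 = 1.523481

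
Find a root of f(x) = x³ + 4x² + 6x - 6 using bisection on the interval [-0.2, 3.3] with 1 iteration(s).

f(x) = x³ + 4x² + 6x - 6
Initial interval: [-0.2, 3.3]

Iteration 1:
  c_1 = (-0.200000 + 3.300000)/2 = 1.550000
  f(c_1) = f(1.550000) = 16.633875
  f(a) × f(c) < 0, new interval: [-0.200000, 1.550000]

After 1 iteration(s), the approximation is c_1 = 1.550000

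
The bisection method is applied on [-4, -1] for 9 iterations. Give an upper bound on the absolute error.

Bisection error bound: |error| ≤ (b-a)/2^n
|error| ≤ (-1 - (-4))/2^9 = 3/2^9
|error| ≤ 0.0058593750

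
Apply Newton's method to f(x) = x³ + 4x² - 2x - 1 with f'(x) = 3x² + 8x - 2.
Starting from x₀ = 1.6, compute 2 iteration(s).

f(x) = x³ + 4x² - 2x - 1
f'(x) = 3x² + 8x - 2
x₀ = 1.6

Newton-Raphson formula: x_{n+1} = x_n - f(x_n)/f'(x_n)

Iteration 1:
  f(1.600000) = 10.136000
  f'(1.600000) = 18.480000
  x_1 = 1.600000 - 10.136000/18.480000 = 1.051515
Iteration 2:
  f(1.051515) = 2.482350
  f'(1.051515) = 9.729174
  x_2 = 1.051515 - 2.482350/9.729174 = 0.796370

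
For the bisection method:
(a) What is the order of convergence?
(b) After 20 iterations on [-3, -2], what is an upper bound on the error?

(a) Bisection has linear (order 1) convergence; the error is halved each step.

(b) Error bound = (b-a)/2^n = (-2 - (-3))/2^{20}
    = 1/2^{20}

(a) 1 (linear); (b) error ≤ 9.54e-07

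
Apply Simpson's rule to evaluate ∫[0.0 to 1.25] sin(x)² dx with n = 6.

f(x) = sin(x)²
a = 0.0, b = 1.25, n = 6
h = (b - a)/n = 0.208333

Simpson's rule: (h/3)[f(x₀) + 4f(x₁) + 2f(x₂) + ... + f(xₙ)]

x_0 = 0.0000, f(x_0) = 0.000000, coefficient = 1
x_1 = 0.2083, f(x_1) = 0.042778, coefficient = 4
x_2 = 0.4167, f(x_2) = 0.163794, coefficient = 2
x_3 = 0.6250, f(x_3) = 0.342339, coefficient = 4
x_4 = 0.8333, f(x_4) = 0.547862, coefficient = 2
x_5 = 1.0417, f(x_5) = 0.745195, coefficient = 4
x_6 = 1.2500, f(x_6) = 0.900572, coefficient = 1

I ≈ (0.208333/3) × 6.845132 = 0.475356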